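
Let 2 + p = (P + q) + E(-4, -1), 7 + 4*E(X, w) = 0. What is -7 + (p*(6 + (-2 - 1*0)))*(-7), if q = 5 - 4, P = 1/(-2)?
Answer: 84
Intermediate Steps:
E(X, w) = -7/4 (E(X, w) = -7/4 + (1/4)*0 = -7/4 + 0 = -7/4)
P = -1/2 ≈ -0.50000
q = 1
p = -13/4 (p = -2 + ((-1/2 + 1) - 7/4) = -2 + (1/2 - 7/4) = -2 - 5/4 = -13/4 ≈ -3.2500)
-7 + (p*(6 + (-2 - 1*0)))*(-7) = -7 - 13*(6 + (-2 - 1*0))/4*(-7) = -7 - 13*(6 + (-2 + 0))/4*(-7) = -7 - 13*(6 - 2)/4*(-7) = -7 - 13/4*4*(-7) = -7 - 13*(-7) = -7 + 91 = 84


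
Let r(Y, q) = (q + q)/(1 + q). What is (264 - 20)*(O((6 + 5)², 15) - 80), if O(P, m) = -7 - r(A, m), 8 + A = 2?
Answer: -43371/2 ≈ -21686.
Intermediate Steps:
A = -6 (A = -8 + 2 = -6)
r(Y, q) = 2*q/(1 + q) (r(Y, q) = (2*q)/(1 + q) = 2*q/(1 + q))
O(P, m) = -7 - 2*m/(1 + m)
(264 - 20)*(O((6 + 5)², 15) - 80) = (264 - 20)*((-7 - 9*15)/(1 + 15) - 80) = 244*((-7 - 135)/16 - 80) = 244*((1/16)*(-142) - 80) = 244*(-71/8 - 80) = 244*(-711/8) = -43371/2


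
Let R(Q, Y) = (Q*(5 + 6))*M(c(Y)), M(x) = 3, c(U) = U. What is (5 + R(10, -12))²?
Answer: 112225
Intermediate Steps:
R(Q, Y) = 33*Q (R(Q, Y) = (Q*(5 + 6))*3 = (Q*11)*3 = (11*Q)*3 = 33*Q)
(5 + R(10, -12))² = (5 + 33*10)² = (5 + 330)² = 335² = 112225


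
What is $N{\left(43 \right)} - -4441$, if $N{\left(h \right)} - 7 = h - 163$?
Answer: $4328$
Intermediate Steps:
$N{\left(h \right)} = -156 + h$ ($N{\left(h \right)} = 7 + \left(h - 163\right) = 7 + \left(-163 + h\right) = -156 + h$)
$N{\left(43 \right)} - -4441 = \left(-156 + 43\right) - -4441 = -113 + 4441 = 4328$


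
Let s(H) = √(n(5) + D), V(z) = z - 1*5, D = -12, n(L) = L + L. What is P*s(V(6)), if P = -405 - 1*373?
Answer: -778*I*√2 ≈ -1100.3*I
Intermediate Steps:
n(L) = 2*L
V(z) = -5 + z (V(z) = z - 5 = -5 + z)
P = -778 (P = -405 - 373 = -778)
s(H) = I*√2 (s(H) = √(2*5 - 12) = √(10 - 12) = √(-2) = I*√2)
P*s(V(6)) = -778*I*√2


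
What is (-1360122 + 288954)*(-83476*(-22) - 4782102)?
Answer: 3155264595840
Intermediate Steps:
(-1360122 + 288954)*(-83476*(-22) - 4782102) = -1071168*(1836472 - 4782102) = -1071168*(-2945630) = 3155264595840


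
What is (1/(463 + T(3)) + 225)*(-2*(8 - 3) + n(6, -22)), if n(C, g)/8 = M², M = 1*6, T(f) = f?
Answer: 14574289/233 ≈ 62551.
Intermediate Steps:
M = 6
n(C, g) = 288 (n(C, g) = 8*6² = 8*36 = 288)
(1/(463 + T(3)) + 225)*(-2*(8 - 3) + n(6, -22)) = (1/(463 + 3) + 225)*(-2*(8 - 3) + 288) = (1/466 + 225)*(-2*5 + 288) = (1/466 + 225)*(-10 + 288) = (104851/466)*278 = 14574289/233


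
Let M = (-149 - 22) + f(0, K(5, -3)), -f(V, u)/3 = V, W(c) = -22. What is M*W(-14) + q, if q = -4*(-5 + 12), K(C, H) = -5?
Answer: 3734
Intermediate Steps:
q = -28 (q = -4*7 = -28)
f(V, u) = -3*V
M = -171 (M = (-149 - 22) - 3*0 = -171 + 0 = -171)
M*W(-14) + q = -171*(-22) - 28 = 3762 - 28 = 3734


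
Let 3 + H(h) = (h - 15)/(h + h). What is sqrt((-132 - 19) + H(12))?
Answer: 3*I*sqrt(274)/4 ≈ 12.415*I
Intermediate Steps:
H(h) = -3 + (-15 + h)/(2*h) (H(h) = -3 + (h - 15)/(h + h) = -3 + (-15 + h)/((2*h)) = -3 + (-15 + h)*(1/(2*h)) = -3 + (-15 + h)/(2*h))
sqrt((-132 - 19) + H(12)) = sqrt((-132 - 19) + (5/2)*(-3 - 1*12)/12) = sqrt(-151 + (5/2)*(1/12)*(-3 - 12)) = sqrt(-151 + (5/2)*(1/12)*(-15)) = sqrt(-151 - 25/8) = sqrt(-1233/8) = 3*I*sqrt(274)/4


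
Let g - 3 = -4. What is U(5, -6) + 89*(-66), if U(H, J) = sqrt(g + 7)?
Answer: -5874 + sqrt(6) ≈ -5871.5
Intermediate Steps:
g = -1 (g = 3 - 4 = -1)
U(H, J) = sqrt(6) (U(H, J) = sqrt(-1 + 7) = sqrt(6))
U(5, -6) + 89*(-66) = sqrt(6) + 89*(-66) = sqrt(6) - 5874 = -5874 + sqrt(6)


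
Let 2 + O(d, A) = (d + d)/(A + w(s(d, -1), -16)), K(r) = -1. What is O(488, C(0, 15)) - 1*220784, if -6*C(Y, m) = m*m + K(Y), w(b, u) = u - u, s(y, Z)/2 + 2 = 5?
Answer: -1545685/7 ≈ -2.2081e+5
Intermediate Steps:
s(y, Z) = 6 (s(y, Z) = -4 + 2*5 = -4 + 10 = 6)
w(b, u) = 0
C(Y, m) = ⅙ - m²/6 (C(Y, m) = -(m*m - 1)/6 = -(m² - 1)/6 = -(-1 + m²)/6 = ⅙ - m²/6)
O(d, A) = -2 + 2*d/A (O(d, A) = -2 + (d + d)/(A + 0) = -2 + (2*d)/A = -2 + 2*d/A)
O(488, C(0, 15)) - 1*220784 = (-2 + 2*488/(⅙ - ⅙*15²)) - 1*220784 = (-2 + 2*488/(⅙ - ⅙*225)) - 220784 = (-2 + 2*488/(⅙ - 75/2)) - 220784 = (-2 + 2*488/(-112/3)) - 220784 = (-2 + 2*488*(-3/112)) - 220784 = (-2 - 183/7) - 220784 = -197/7 - 220784 = -1545685/7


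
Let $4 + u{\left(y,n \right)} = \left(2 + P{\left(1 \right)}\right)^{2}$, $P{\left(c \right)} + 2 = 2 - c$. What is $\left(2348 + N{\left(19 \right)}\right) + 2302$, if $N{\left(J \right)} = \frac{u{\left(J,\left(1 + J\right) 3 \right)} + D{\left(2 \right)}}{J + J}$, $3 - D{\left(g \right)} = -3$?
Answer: $\frac{176703}{38} \approx 4650.1$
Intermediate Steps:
$P{\left(c \right)} = - c$ ($P{\left(c \right)} = -2 - \left(-2 + c\right) = - c$)
$u{\left(y,n \right)} = -3$ ($u{\left(y,n \right)} = -4 + \left(2 - 1\right)^{2} = -4 + 1^{2} = -4 + 1 = -3$)
$D{\left(g \right)} = 6$ ($D{\left(g \right)} = 3 - -3 = 3 + 3 = 6$)
$N{\left(J \right)} = \frac{3}{2 J}$ ($N{\left(J \right)} = \frac{-3 + 6}{J + J} = \frac{3}{2 J}$)
$\left(2348 + N{\left(19 \right)}\right) + 2302 = \left(2348 + \frac{3}{2 \cdot 19}\right) + 2302 = \left(2348 + \frac{3}{2} \cdot \frac{1}{19}\right) + 2302 = \left(2348 + \frac{3}{38}\right) + 2302 = \frac{89227}{38} + 2302 = \frac{176703}{38}$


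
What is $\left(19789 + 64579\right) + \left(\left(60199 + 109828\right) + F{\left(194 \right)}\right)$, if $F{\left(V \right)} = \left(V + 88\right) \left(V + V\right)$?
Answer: $363811$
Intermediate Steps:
$F{\left(V \right)} = 2 V \left(88 + V\right)$ ($F{\left(V \right)} = \left(88 + V\right) 2 V = 2 V \left(88 + V\right)$)
$\left(19789 + 64579\right) + \left(\left(60199 + 109828\right) + F{\left(194 \right)}\right) = \left(19789 + 64579\right) + \left(\left(60199 + 109828\right) + 2 \cdot 194 \left(88 + 194\right)\right) = 84368 + \left(170027 + 2 \cdot 194 \cdot 282\right) = 84368 + \left(170027 + 109416\right) = 84368 + 279443 = 363811$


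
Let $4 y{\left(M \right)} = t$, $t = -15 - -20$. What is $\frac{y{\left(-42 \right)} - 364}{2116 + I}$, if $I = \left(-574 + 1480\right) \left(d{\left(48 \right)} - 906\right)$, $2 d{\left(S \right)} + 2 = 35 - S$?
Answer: $\frac{1451}{3302060} \approx 0.00043942$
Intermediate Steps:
$t = 5$ ($t = -15 + 20 = 5$)
$y{\left(M \right)} = \frac{5}{4}$ ($y{\left(M \right)} = \frac{1}{4} \cdot 5 = \frac{5}{4}$)
$d{\left(S \right)} = \frac{33}{2} - \frac{S}{2}$ ($d{\left(S \right)} = -1 + \frac{35 - S}{2} = -1 - \left(- \frac{35}{2} + \frac{S}{2}\right) = \frac{33}{2} - \frac{S}{2}$)
$I = -827631$ ($I = \left(-574 + 1480\right) \left(\left(\frac{33}{2} - 24\right) - 906\right) = 906 \left(\left(\frac{33}{2} - 24\right) - 906\right) = 906 \left(- \frac{15}{2} - 906\right) = 906 \left(- \frac{1827}{2}\right) = -827631$)
$\frac{y{\left(-42 \right)} - 364}{2116 + I} = \frac{\frac{5}{4} - 364}{2116 - 827631} = - \frac{1451}{4 \left(-825515\right)} = \left(- \frac{1451}{4}\right) \left(- \frac{1}{825515}\right) = \frac{1451}{3302060}$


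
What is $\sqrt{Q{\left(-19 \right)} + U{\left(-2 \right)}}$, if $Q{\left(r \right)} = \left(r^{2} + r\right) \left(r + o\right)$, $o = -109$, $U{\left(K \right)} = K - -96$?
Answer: $i \sqrt{43682} \approx 209.0 i$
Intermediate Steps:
$U{\left(K \right)} = 96 + K$ ($U{\left(K \right)} = K + 96 = 96 + K$)
$Q{\left(r \right)} = \left(-109 + r\right) \left(r + r^{2}\right)$ ($Q{\left(r \right)} = \left(r^{2} + r\right) \left(r - 109\right) = \left(r + r^{2}\right) \left(-109 + r\right) = \left(-109 + r\right) \left(r + r^{2}\right)$)
$\sqrt{Q{\left(-19 \right)} + U{\left(-2 \right)}} = \sqrt{- 19 \left(-109 + \left(-19\right)^{2} - -2052\right) + \left(96 - 2\right)} = \sqrt{- 19 \left(-109 + 361 + 2052\right) + 94} = \sqrt{\left(-19\right) 2304 + 94} = \sqrt{-43776 + 94} = \sqrt{-43682} = i \sqrt{43682}$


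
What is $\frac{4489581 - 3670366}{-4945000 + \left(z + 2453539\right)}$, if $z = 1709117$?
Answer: $- \frac{819215}{782344} \approx -1.0471$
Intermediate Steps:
$\frac{4489581 - 3670366}{-4945000 + \left(z + 2453539\right)} = \frac{4489581 - 3670366}{-4945000 + \left(1709117 + 2453539\right)} = \frac{819215}{-4945000 + 4162656} = \frac{819215}{-782344} = 819215 \left(- \frac{1}{782344}\right) = - \frac{819215}{782344}$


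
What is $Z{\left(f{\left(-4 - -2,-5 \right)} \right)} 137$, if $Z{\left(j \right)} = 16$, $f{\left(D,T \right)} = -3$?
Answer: $2192$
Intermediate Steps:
$Z{\left(f{\left(-4 - -2,-5 \right)} \right)} 137 = 16 \cdot 137 = 2192$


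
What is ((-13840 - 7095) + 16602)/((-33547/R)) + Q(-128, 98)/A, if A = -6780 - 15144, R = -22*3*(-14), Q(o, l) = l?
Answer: 6269546843/52534602 ≈ 119.34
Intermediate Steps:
R = 924 (R = -66*(-14) = 924)
A = -21924
((-13840 - 7095) + 16602)/((-33547/R)) + Q(-128, 98)/A = ((-13840 - 7095) + 16602)/((-33547/924)) + 98/(-21924) = (-20935 + 16602)/((-33547*1/924)) + 98*(-1/21924) = -4333/(-33547/924) - 7/1566 = -4333*(-924/33547) - 7/1566 = 4003692/33547 - 7/1566 = 6269546843/52534602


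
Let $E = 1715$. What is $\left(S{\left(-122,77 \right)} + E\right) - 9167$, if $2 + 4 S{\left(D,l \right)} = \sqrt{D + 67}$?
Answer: $- \frac{14905}{2} + \frac{i \sqrt{55}}{4} \approx -7452.5 + 1.854 i$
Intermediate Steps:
$S{\left(D,l \right)} = - \frac{1}{2} + \frac{\sqrt{67 + D}}{4}$ ($S{\left(D,l \right)} = - \frac{1}{2} + \frac{\sqrt{D + 67}}{4} = - \frac{1}{2} + \frac{\sqrt{67 + D}}{4}$)
$\left(S{\left(-122,77 \right)} + E\right) - 9167 = \left(\left(- \frac{1}{2} + \frac{\sqrt{67 - 122}}{4}\right) + 1715\right) - 9167 = \left(\left(- \frac{1}{2} + \frac{\sqrt{-55}}{4}\right) + 1715\right) - 9167 = \left(\left(- \frac{1}{2} + \frac{i \sqrt{55}}{4}\right) + 1715\right) - 9167 = \left(\frac{3429}{2} + \frac{i \sqrt{55}}{4}\right) - 9167 = - \frac{14905}{2} + \frac{i \sqrt{55}}{4}$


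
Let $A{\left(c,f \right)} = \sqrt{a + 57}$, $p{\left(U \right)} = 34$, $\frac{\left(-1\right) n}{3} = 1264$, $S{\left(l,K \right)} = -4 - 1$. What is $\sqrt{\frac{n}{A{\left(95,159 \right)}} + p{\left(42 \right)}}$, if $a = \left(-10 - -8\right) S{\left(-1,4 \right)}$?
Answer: $\frac{\sqrt{152626 - 254064 \sqrt{67}}}{67} \approx 20.719 i$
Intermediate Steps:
$S{\left(l,K \right)} = -5$ ($S{\left(l,K \right)} = -4 - 1 = -5$)
$n = -3792$ ($n = \left(-3\right) 1264 = -3792$)
$a = 10$ ($a = \left(-10 - -8\right) \left(-5\right) = \left(-10 + 8\right) \left(-5\right) = \left(-2\right) \left(-5\right) = 10$)
$A{\left(c,f \right)} = \sqrt{67}$ ($A{\left(c,f \right)} = \sqrt{10 + 57} = \sqrt{67}$)
$\sqrt{\frac{n}{A{\left(95,159 \right)}} + p{\left(42 \right)}} = \sqrt{- \frac{3792}{\sqrt{67}} + 34} = \sqrt{- 3792 \frac{\sqrt{67}}{67} + 34} = \sqrt{- \frac{3792 \sqrt{67}}{67} + 34} = \sqrt{34 - \frac{3792 \sqrt{67}}{67}}$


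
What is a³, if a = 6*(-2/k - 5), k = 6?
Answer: -32768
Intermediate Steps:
a = -32 (a = 6*(-2/6 - 5) = 6*(-2*⅙ - 5) = 6*(-⅓ - 5) = 6*(-16/3) = -32)
a³ = (-32)³ = -32768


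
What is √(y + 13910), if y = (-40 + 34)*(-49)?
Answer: 2*√3551 ≈ 119.18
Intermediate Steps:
y = 294 (y = -6*(-49) = 294)
√(y + 13910) = √(294 + 13910) = √14204 = 2*√3551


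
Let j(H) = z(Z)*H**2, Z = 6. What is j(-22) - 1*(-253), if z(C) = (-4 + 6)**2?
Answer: 2189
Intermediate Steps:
z(C) = 4 (z(C) = 2**2 = 4)
j(H) = 4*H**2
j(-22) - 1*(-253) = 4*(-22)**2 - 1*(-253) = 4*484 + 253 = 1936 + 253 = 2189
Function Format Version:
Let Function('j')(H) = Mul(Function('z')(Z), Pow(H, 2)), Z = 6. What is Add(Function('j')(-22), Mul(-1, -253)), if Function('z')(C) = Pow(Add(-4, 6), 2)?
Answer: 2189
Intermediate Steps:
Function('z')(C) = 4 (Function('z')(C) = Pow(2, 2) = 4)
Function('j')(H) = Mul(4, Pow(H, 2))
Add(Function('j')(-22), Mul(-1, -253)) = Add(Mul(4, Pow(-22, 2)), Mul(-1, -253)) = Add(Mul(4, 484), 253) = Add(1936, 253) = 2189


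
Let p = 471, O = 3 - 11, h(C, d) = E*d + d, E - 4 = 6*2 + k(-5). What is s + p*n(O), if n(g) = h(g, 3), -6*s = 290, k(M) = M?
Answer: 50723/3 ≈ 16908.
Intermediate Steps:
s = -145/3 (s = -⅙*290 = -145/3 ≈ -48.333)
E = 11 (E = 4 + (6*2 - 5) = 4 + (12 - 5) = 4 + 7 = 11)
h(C, d) = 12*d (h(C, d) = 11*d + d = 12*d)
O = -8
n(g) = 36 (n(g) = 12*3 = 36)
s + p*n(O) = -145/3 + 471*36 = -145/3 + 16956 = 50723/3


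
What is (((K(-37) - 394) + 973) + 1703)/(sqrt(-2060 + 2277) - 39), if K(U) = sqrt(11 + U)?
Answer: -(2282 + I*sqrt(26))/(39 - sqrt(217)) ≈ -94.029 - 0.2101*I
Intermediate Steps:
(((K(-37) - 394) + 973) + 1703)/(sqrt(-2060 + 2277) - 39) = (((sqrt(11 - 37) - 394) + 973) + 1703)/(sqrt(-2060 + 2277) - 39) = (((sqrt(-26) - 394) + 973) + 1703)/(sqrt(217) - 39) = (((I*sqrt(26) - 394) + 973) + 1703)/(-39 + sqrt(217)) = (((-394 + I*sqrt(26)) + 973) + 1703)/(-39 + sqrt(217)) = ((579 + I*sqrt(26)) + 1703)/(-39 + sqrt(217)) = (2282 + I*sqrt(26))/(-39 + sqrt(217))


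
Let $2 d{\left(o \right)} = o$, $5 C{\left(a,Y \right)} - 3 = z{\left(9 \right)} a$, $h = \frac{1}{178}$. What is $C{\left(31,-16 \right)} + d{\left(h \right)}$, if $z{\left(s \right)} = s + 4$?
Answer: $\frac{144541}{1780} \approx 81.203$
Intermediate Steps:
$z{\left(s \right)} = 4 + s$
$h = \frac{1}{178} \approx 0.005618$
$C{\left(a,Y \right)} = \frac{3}{5} + \frac{13 a}{5}$ ($C{\left(a,Y \right)} = \frac{3}{5} + \frac{\left(4 + 9\right) a}{5} = \frac{3}{5} + \frac{13 a}{5}$)
$d{\left(o \right)} = \frac{o}{2}$
$C{\left(31,-16 \right)} + d{\left(h \right)} = \left(\frac{3}{5} + \frac{13}{5} \cdot 31\right) + \frac{1}{2} \cdot \frac{1}{178} = \left(\frac{3}{5} + \frac{403}{5}\right) + \frac{1}{356} = \frac{406}{5} + \frac{1}{356} = \frac{144541}{1780}$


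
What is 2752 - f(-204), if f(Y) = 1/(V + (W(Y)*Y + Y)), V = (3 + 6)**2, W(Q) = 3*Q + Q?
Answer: 457770431/166341 ≈ 2752.0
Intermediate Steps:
W(Q) = 4*Q
V = 81 (V = 9**2 = 81)
f(Y) = 1/(81 + Y + 4*Y**2) (f(Y) = 1/(81 + ((4*Y)*Y + Y)) = 1/(81 + (4*Y**2 + Y)) = 1/(81 + (Y + 4*Y**2)) = 1/(81 + Y + 4*Y**2))
2752 - f(-204) = 2752 - 1/(81 - 204 + 4*(-204)**2) = 2752 - 1/(81 - 204 + 4*41616) = 2752 - 1/(81 - 204 + 166464) = 2752 - 1/166341 = 457770431/166341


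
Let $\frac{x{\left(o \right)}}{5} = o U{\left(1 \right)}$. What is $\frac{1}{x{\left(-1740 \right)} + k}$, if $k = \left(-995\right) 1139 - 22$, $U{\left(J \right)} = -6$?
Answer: $- \frac{1}{1081127} \approx -9.2496 \cdot 10^{-7}$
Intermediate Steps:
$x{\left(o \right)} = - 30 o$ ($x{\left(o \right)} = 5 o \left(-6\right) = 5 \left(- 6 o\right) = - 30 o$)
$k = -1133327$ ($k = -1133305 - 22 = -1133327$)
$\frac{1}{x{\left(-1740 \right)} + k} = \frac{1}{\left(-30\right) \left(-1740\right) - 1133327} = \frac{1}{52200 - 1133327} = \frac{1}{-1081127} = - \frac{1}{1081127}$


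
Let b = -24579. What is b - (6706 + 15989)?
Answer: -47274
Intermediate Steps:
b - (6706 + 15989) = -24579 - (6706 + 15989) = -24579 - 1*22695 = -24579 - 22695 = -47274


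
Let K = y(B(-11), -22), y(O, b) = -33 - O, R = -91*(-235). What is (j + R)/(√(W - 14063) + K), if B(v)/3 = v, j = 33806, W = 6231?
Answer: -55191*I*√1958/3916 ≈ -623.64*I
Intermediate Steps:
B(v) = 3*v
R = 21385
K = 0 (K = -33 - 3*(-11) = -33 - 1*(-33) = -33 + 33 = 0)
(j + R)/(√(W - 14063) + K) = (33806 + 21385)/(√(6231 - 14063) + 0) = 55191/(√(-7832) + 0) = 55191/(2*I*√1958 + 0) = 55191/((2*I*√1958)) = 55191*(-I*√1958/3916) = -55191*I*√1958/3916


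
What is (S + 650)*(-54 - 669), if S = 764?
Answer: -1022322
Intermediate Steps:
(S + 650)*(-54 - 669) = (764 + 650)*(-54 - 669) = 1414*(-723) = -1022322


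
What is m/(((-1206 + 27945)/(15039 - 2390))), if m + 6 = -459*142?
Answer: -274837472/8913 ≈ -30836.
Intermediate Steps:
m = -65184 (m = -6 - 459*142 = -6 - 65178 = -65184)
m/(((-1206 + 27945)/(15039 - 2390))) = -65184*(15039 - 2390)/(-1206 + 27945) = -65184/(26739/12649) = -65184/(26739*(1/12649)) = -65184/26739/12649 = -65184*12649/26739 = -274837472/8913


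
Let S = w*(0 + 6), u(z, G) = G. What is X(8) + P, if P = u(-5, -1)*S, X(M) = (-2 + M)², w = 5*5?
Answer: -114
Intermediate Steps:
w = 25
S = 150 (S = 25*(0 + 6) = 25*6 = 150)
P = -150 (P = -1*150 = -150)
X(8) + P = (-2 + 8)² - 150 = 6² - 150 = 36 - 150 = -114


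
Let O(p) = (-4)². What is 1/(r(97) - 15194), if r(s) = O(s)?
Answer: -1/15178 ≈ -6.5885e-5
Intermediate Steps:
O(p) = 16
r(s) = 16
1/(r(97) - 15194) = 1/(16 - 15194) = 1/(-15178) = -1/15178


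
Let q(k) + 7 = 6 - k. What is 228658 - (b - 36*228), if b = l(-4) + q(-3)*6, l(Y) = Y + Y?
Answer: 236862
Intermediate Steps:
l(Y) = 2*Y
q(k) = -1 - k (q(k) = -7 + (6 - k) = -1 - k)
b = 4 (b = 2*(-4) + (-1 - 1*(-3))*6 = -8 + (-1 + 3)*6 = -8 + 2*6 = -8 + 12 = 4)
228658 - (b - 36*228) = 228658 - (4 - 36*228) = 228658 - (4 - 8208) = 228658 - 1*(-8204) = 228658 + 8204 = 236862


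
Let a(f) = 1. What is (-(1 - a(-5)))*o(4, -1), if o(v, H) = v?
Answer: 0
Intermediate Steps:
(-(1 - a(-5)))*o(4, -1) = -(1 - 1*1)*4 = -(1 - 1)*4 = -1*0*4 = 0*4 = 0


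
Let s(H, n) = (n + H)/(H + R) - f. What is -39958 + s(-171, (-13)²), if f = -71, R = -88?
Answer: -10330731/259 ≈ -39887.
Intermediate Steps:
s(H, n) = 71 + (H + n)/(-88 + H) (s(H, n) = (n + H)/(H - 88) - 1*(-71) = (H + n)/(-88 + H) + 71 = 71 + (H + n)/(-88 + H))
-39958 + s(-171, (-13)²) = -39958 + (-6248 + (-13)² + 72*(-171))/(-88 - 171) = -39958 + (-6248 + 169 - 12312)/(-259) = -39958 - 1/259*(-18391) = -39958 + 18391/259 = -10330731/259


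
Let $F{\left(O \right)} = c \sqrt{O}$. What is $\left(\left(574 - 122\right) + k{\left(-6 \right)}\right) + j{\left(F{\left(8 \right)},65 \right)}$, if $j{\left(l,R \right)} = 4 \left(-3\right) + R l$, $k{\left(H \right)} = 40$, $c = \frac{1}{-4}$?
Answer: $480 - \frac{65 \sqrt{2}}{2} \approx 434.04$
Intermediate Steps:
$c = - \frac{1}{4} \approx -0.25$
$F{\left(O \right)} = - \frac{\sqrt{O}}{4}$
$j{\left(l,R \right)} = -12 + R l$
$\left(\left(574 - 122\right) + k{\left(-6 \right)}\right) + j{\left(F{\left(8 \right)},65 \right)} = \left(\left(574 - 122\right) + 40\right) + \left(-12 + 65 \left(- \frac{\sqrt{8}}{4}\right)\right) = \left(452 + 40\right) + \left(-12 + 65 \left(- \frac{2 \sqrt{2}}{4}\right)\right) = 492 + \left(-12 + 65 \left(- \frac{\sqrt{2}}{2}\right)\right) = 492 - \left(12 + \frac{65 \sqrt{2}}{2}\right) = 480 - \frac{65 \sqrt{2}}{2}$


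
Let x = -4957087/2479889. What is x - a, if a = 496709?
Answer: -1231788142388/2479889 ≈ -4.9671e+5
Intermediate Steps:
x = -4957087/2479889 (x = -4957087*1/2479889 = -4957087/2479889 ≈ -1.9989)
x - a = -4957087/2479889 - 1*496709 = -4957087/2479889 - 496709 = -1231788142388/2479889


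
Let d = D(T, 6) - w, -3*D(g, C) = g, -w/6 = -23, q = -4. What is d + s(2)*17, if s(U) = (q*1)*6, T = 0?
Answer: -546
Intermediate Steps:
w = 138 (w = -6*(-23) = 138)
s(U) = -24 (s(U) = -4*1*6 = -4*6 = -24)
D(g, C) = -g/3
d = -138 (d = -⅓*0 - 1*138 = 0 - 138 = -138)
d + s(2)*17 = -138 - 24*17 = -138 - 408 = -546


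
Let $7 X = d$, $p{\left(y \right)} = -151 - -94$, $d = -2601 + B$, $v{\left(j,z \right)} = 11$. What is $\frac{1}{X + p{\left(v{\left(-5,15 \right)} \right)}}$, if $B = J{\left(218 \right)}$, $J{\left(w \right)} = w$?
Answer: $- \frac{7}{2782} \approx -0.0025162$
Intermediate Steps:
$B = 218$
$d = -2383$ ($d = -2601 + 218 = -2383$)
$p{\left(y \right)} = -57$ ($p{\left(y \right)} = -151 + 94 = -57$)
$X = - \frac{2383}{7}$ ($X = \frac{1}{7} \left(-2383\right) = - \frac{2383}{7} \approx -340.43$)
$\frac{1}{X + p{\left(v{\left(-5,15 \right)} \right)}} = \frac{1}{- \frac{2383}{7} - 57} = \frac{1}{- \frac{2782}{7}} = - \frac{7}{2782}$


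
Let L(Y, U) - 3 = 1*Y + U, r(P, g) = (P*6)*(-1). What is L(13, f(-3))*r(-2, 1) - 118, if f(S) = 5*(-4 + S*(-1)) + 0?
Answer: 14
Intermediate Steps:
f(S) = -20 - 5*S (f(S) = 5*(-4 - S) + 0 = (-20 - 5*S) + 0 = -20 - 5*S)
r(P, g) = -6*P (r(P, g) = (6*P)*(-1) = -6*P)
L(Y, U) = 3 + U + Y (L(Y, U) = 3 + (1*Y + U) = 3 + (Y + U) = 3 + (U + Y) = 3 + U + Y)
L(13, f(-3))*r(-2, 1) - 118 = (3 + (-20 - 5*(-3)) + 13)*(-6*(-2)) - 118 = (3 + (-20 + 15) + 13)*12 - 118 = (3 - 5 + 13)*12 - 118 = 11*12 - 118 = 132 - 118 = 14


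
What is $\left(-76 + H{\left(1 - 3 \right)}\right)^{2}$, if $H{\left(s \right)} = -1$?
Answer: $5929$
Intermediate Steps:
$\left(-76 + H{\left(1 - 3 \right)}\right)^{2} = \left(-76 - 1\right)^{2} = \left(-77\right)^{2} = 5929$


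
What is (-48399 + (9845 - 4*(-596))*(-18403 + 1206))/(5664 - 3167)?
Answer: -210350512/2497 ≈ -84241.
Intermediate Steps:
(-48399 + (9845 - 4*(-596))*(-18403 + 1206))/(5664 - 3167) = (-48399 + (9845 + 2384)*(-17197))/2497 = (-48399 + 12229*(-17197))*(1/2497) = (-48399 - 210302113)*(1/2497) = -210350512*1/2497 = -210350512/2497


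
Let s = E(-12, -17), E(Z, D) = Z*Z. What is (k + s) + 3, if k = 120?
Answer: 267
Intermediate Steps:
E(Z, D) = Z**2
s = 144 (s = (-12)**2 = 144)
(k + s) + 3 = (120 + 144) + 3 = 264 + 3 = 267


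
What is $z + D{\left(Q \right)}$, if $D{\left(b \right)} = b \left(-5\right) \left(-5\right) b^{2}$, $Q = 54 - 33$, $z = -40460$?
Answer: $191065$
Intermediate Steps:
$Q = 21$
$D{\left(b \right)} = 25 b^{3}$ ($D{\left(b \right)} = - 5 b \left(-5\right) b^{2} = 25 b b^{2} = 25 b^{3}$)
$z + D{\left(Q \right)} = -40460 + 25 \cdot 21^{3} = -40460 + 25 \cdot 9261 = -40460 + 231525 = 191065$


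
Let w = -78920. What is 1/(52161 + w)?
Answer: -1/26759 ≈ -3.7371e-5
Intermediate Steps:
1/(52161 + w) = 1/(52161 - 78920) = 1/(-26759) = -1/26759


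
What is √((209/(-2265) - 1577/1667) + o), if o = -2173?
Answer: I*√30993798129446865/3775755 ≈ 46.627*I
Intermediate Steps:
√((209/(-2265) - 1577/1667) + o) = √((209/(-2265) - 1577/1667) - 2173) = √((209*(-1/2265) - 1577*1/1667) - 2173) = √((-209/2265 - 1577/1667) - 2173) = √(-3920308/3775755 - 2173) = √(-8208635923/3775755) = I*√30993798129446865/3775755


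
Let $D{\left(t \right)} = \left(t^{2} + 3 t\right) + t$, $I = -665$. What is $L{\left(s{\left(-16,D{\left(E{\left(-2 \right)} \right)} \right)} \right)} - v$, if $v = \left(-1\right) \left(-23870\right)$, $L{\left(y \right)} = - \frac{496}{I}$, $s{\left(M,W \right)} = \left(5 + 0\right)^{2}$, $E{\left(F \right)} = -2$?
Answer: $- \frac{15873054}{665} \approx -23869.0$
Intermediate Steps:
$D{\left(t \right)} = t^{2} + 4 t$
$s{\left(M,W \right)} = 25$ ($s{\left(M,W \right)} = 5^{2} = 25$)
$L{\left(y \right)} = \frac{496}{665}$ ($L{\left(y \right)} = - \frac{496}{-665} = \left(-496\right) \left(- \frac{1}{665}\right) = \frac{496}{665}$)
$v = 23870$
$L{\left(s{\left(-16,D{\left(E{\left(-2 \right)} \right)} \right)} \right)} - v = \frac{496}{665} - 23870 = - \frac{15873054}{665}$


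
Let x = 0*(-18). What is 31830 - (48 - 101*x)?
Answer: 31782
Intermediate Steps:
x = 0
31830 - (48 - 101*x) = 31830 - (48 - 101*0) = 31830 - (48 + 0) = 31830 - 1*48 = 31830 - 48 = 31782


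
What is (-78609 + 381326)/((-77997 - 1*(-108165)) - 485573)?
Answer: -302717/455405 ≈ -0.66472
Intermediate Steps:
(-78609 + 381326)/((-77997 - 1*(-108165)) - 485573) = 302717/((-77997 + 108165) - 485573) = 302717/(30168 - 485573) = 302717/(-455405) = 302717*(-1/455405) = -302717/455405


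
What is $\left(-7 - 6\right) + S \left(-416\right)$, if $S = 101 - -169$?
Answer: $-112333$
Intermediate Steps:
$S = 270$ ($S = 101 + 169 = 270$)
$\left(-7 - 6\right) + S \left(-416\right) = \left(-7 - 6\right) + 270 \left(-416\right) = \left(-7 - 6\right) - 112320 = -13 - 112320 = -112333$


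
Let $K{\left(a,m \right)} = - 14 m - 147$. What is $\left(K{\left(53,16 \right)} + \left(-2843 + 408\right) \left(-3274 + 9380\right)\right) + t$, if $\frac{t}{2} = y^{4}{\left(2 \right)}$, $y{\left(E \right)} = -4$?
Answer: $-14867969$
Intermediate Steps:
$K{\left(a,m \right)} = -147 - 14 m$
$t = 512$ ($t = 2 \left(-4\right)^{4} = 2 \cdot 256 = 512$)
$\left(K{\left(53,16 \right)} + \left(-2843 + 408\right) \left(-3274 + 9380\right)\right) + t = \left(\left(-147 - 224\right) + \left(-2843 + 408\right) \left(-3274 + 9380\right)\right) + 512 = \left(\left(-147 - 224\right) - 14868110\right) + 512 = \left(-371 - 14868110\right) + 512 = -14868481 + 512 = -14867969$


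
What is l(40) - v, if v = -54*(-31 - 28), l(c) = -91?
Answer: -3277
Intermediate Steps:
v = 3186 (v = -54*(-59) = 3186)
l(40) - v = -91 - 1*3186 = -91 - 3186 = -3277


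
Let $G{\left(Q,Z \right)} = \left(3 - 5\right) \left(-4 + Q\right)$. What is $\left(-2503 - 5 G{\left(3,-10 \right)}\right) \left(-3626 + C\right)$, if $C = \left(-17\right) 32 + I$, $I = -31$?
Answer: $10557113$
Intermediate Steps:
$C = -575$ ($C = \left(-17\right) 32 - 31 = -544 - 31 = -575$)
$G{\left(Q,Z \right)} = 8 - 2 Q$ ($G{\left(Q,Z \right)} = - 2 \left(-4 + Q\right) = 8 - 2 Q$)
$\left(-2503 - 5 G{\left(3,-10 \right)}\right) \left(-3626 + C\right) = \left(-2503 - 5 \left(8 - 6\right)\right) \left(-3626 - 575\right) = \left(-2503 - 5 \left(8 - 6\right)\right) \left(-4201\right) = \left(-2503 - 10\right) \left(-4201\right) = \left(-2513\right) \left(-4201\right) = 10557113$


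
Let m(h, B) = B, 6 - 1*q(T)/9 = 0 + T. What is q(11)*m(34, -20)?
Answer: 900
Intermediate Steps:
q(T) = 54 - 9*T (q(T) = 54 - 9*(0 + T) = 54 - 9*T)
q(11)*m(34, -20) = (54 - 9*11)*(-20) = (54 - 99)*(-20) = -45*(-20) = 900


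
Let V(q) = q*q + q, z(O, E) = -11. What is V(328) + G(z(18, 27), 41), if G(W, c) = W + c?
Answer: 107942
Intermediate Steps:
V(q) = q + q**2 (V(q) = q**2 + q = q + q**2)
V(328) + G(z(18, 27), 41) = 328*(1 + 328) + (-11 + 41) = 328*329 + 30 = 107912 + 30 = 107942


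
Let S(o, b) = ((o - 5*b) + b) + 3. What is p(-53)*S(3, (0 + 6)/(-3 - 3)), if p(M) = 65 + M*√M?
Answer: 650 - 530*I*√53 ≈ 650.0 - 3858.5*I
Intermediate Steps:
S(o, b) = 3 + o - 4*b (S(o, b) = (o - 4*b) + 3 = 3 + o - 4*b)
p(M) = 65 + M^(3/2)
p(-53)*S(3, (0 + 6)/(-3 - 3)) = (65 + (-53)^(3/2))*(3 + 3 - 4*(0 + 6)/(-3 - 3)) = (65 - 53*I*√53)*(3 + 3 - 24/(-6)) = (65 - 53*I*√53)*(3 + 3 - 24*(-1)/6) = (65 - 53*I*√53)*(3 + 3 - 4*(-1)) = (65 - 53*I*√53)*(3 + 3 + 4) = (65 - 53*I*√53)*10 = 650 - 530*I*√53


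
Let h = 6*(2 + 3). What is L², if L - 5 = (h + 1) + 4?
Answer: 1600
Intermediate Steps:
h = 30 (h = 6*5 = 30)
L = 40 (L = 5 + ((30 + 1) + 4) = 5 + (31 + 4) = 5 + 35 = 40)
L² = 40² = 1600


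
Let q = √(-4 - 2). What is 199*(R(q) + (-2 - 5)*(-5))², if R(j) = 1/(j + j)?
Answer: 5850401/24 - 6965*I*√6/6 ≈ 2.4377e+5 - 2843.4*I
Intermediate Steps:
q = I*√6 (q = √(-6) = I*√6 ≈ 2.4495*I)
R(j) = 1/(2*j)
199*(R(q) + (-2 - 5)*(-5))² = 199*(1/(2*((I*√6))) + (-2 - 5)*(-5))² = 199*((-I*√6/6)/2 - 7*(-5))² = 199*(-I*√6/12 + 35)² = 199*(35 - I*√6/12)²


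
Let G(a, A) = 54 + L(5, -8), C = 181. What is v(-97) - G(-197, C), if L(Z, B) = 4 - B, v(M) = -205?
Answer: -271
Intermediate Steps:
G(a, A) = 66 (G(a, A) = 54 + (4 - 1*(-8)) = 54 + (4 + 8) = 54 + 12 = 66)
v(-97) - G(-197, C) = -205 - 1*66 = -205 - 66 = -271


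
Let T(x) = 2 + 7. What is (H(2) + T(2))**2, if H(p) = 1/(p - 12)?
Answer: 7921/100 ≈ 79.210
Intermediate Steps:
T(x) = 9
H(p) = 1/(-12 + p)
(H(2) + T(2))**2 = (1/(-12 + 2) + 9)**2 = (1/(-10) + 9)**2 = (-1/10 + 9)**2 = (89/10)**2 = 7921/100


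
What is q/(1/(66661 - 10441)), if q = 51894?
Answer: 2917480680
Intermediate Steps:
q/(1/(66661 - 10441)) = 51894/(1/(66661 - 10441)) = 51894/(1/56220) = 51894*56220 = 2917480680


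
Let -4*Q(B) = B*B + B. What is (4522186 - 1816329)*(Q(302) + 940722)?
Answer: 4967117342187/2 ≈ 2.4836e+12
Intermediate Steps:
Q(B) = -B/4 - B**2/4 (Q(B) = -(B*B + B)/4 = -(B**2 + B)/4 = -(B + B**2)/4 = -B/4 - B**2/4)
(4522186 - 1816329)*(Q(302) + 940722) = (4522186 - 1816329)*(-1/4*302*(1 + 302) + 940722) = 2705857*(-1/4*302*303 + 940722) = 2705857*(-45753/2 + 940722) = 2705857*(1835691/2) = 4967117342187/2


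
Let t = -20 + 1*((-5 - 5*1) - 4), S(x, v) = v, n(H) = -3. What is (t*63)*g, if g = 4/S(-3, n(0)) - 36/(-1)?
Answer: -74256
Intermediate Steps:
g = 104/3 (g = 4/(-3) - 36/(-1) = 4*(-1/3) - 36*(-1) = -4/3 + 36 = 104/3 ≈ 34.667)
t = -34 (t = -20 + 1*((-5 - 5) - 4) = -20 + 1*(-10 - 4) = -20 + 1*(-14) = -20 - 14 = -34)
(t*63)*g = -34*63*(104/3) = -2142*104/3 = -74256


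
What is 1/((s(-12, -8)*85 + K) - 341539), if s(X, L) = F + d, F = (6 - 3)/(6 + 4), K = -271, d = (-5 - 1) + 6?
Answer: -2/683569 ≈ -2.9258e-6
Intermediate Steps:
d = 0 (d = -6 + 6 = 0)
F = 3/10 ≈ 0.30000
s(X, L) = 3/10 (s(X, L) = 3/10 + 0 = 3/10)
1/((s(-12, -8)*85 + K) - 341539) = 1/(((3/10)*85 - 271) - 341539) = 1/((51/2 - 271) - 341539) = 1/(-491/2 - 341539) = 1/(-683569/2) = -2/683569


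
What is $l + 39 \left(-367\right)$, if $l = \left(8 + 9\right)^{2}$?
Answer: $-14024$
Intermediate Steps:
$l = 289$ ($l = 17^{2} = 289$)
$l + 39 \left(-367\right) = 289 + 39 \left(-367\right) = 289 - 14313 = -14024$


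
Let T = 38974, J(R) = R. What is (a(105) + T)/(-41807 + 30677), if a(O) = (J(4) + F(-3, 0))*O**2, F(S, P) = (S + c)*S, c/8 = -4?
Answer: -1240699/11130 ≈ -111.47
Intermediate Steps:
c = -32 (c = 8*(-4) = -32)
F(S, P) = S*(-32 + S) (F(S, P) = (S - 32)*S = (-32 + S)*S = S*(-32 + S))
a(O) = 109*O**2 (a(O) = (4 - 3*(-32 - 3))*O**2 = (4 - 3*(-35))*O**2 = (4 + 105)*O**2 = 109*O**2)
(a(105) + T)/(-41807 + 30677) = (109*105**2 + 38974)/(-41807 + 30677) = (109*11025 + 38974)/(-11130) = (1201725 + 38974)*(-1/11130) = 1240699*(-1/11130) = -1240699/11130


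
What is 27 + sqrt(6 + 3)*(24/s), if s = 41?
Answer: 1179/41 ≈ 28.756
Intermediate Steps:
27 + sqrt(6 + 3)*(24/s) = 27 + sqrt(6 + 3)*(24/41) = 27 + sqrt(9)*(24*(1/41)) = 27 + 3*(24/41) = 27 + 72/41 = 1179/41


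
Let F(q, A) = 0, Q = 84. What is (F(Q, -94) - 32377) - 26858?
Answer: -59235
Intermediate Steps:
(F(Q, -94) - 32377) - 26858 = (0 - 32377) - 26858 = -32377 - 26858 = -59235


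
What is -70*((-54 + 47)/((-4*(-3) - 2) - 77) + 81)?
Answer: -380380/67 ≈ -5677.3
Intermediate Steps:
-70*((-54 + 47)/((-4*(-3) - 2) - 77) + 81) = -70*(-7/((12 - 2) - 77) + 81) = -70*(-7/(10 - 77) + 81) = -70*(-7/(-67) + 81) = -70*(-7*(-1/67) + 81) = -70*(7/67 + 81) = -70*5434/67 = -380380/67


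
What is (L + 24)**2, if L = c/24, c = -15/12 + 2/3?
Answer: 47679025/82944 ≈ 574.83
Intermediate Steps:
c = -7/12 (c = -15*1/12 + 2*(1/3) = -5/4 + 2/3 = -7/12 ≈ -0.58333)
L = -7/288 (L = -7/12/24 = -7/12*1/24 = -7/288 ≈ -0.024306)
(L + 24)**2 = (-7/288 + 24)**2 = (6905/288)**2 = 47679025/82944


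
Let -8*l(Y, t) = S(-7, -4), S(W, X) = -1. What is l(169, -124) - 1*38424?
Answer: -307391/8 ≈ -38424.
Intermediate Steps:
l(Y, t) = ⅛ (l(Y, t) = -⅛*(-1) = ⅛)
l(169, -124) - 1*38424 = ⅛ - 1*38424 = ⅛ - 38424 = -307391/8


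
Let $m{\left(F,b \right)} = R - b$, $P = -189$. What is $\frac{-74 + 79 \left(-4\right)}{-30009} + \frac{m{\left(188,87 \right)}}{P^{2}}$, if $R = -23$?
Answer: $\frac{506200}{51045309} \approx 0.0099167$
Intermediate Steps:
$m{\left(F,b \right)} = -23 - b$
$\frac{-74 + 79 \left(-4\right)}{-30009} + \frac{m{\left(188,87 \right)}}{P^{2}} = \frac{-74 + 79 \left(-4\right)}{-30009} + \frac{-23 - 87}{\left(-189\right)^{2}} = \left(-74 - 316\right) \left(- \frac{1}{30009}\right) + \frac{-23 - 87}{35721} = \left(-390\right) \left(- \frac{1}{30009}\right) - \frac{110}{35721} = \frac{130}{10003} - \frac{110}{35721} = \frac{506200}{51045309}$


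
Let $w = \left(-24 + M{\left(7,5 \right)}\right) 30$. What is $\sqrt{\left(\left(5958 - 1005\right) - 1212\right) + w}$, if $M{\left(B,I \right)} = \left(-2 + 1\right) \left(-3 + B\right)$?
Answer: $\sqrt{2901} \approx 53.861$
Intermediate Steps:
$M{\left(B,I \right)} = 3 - B$ ($M{\left(B,I \right)} = - (-3 + B) = 3 - B$)
$w = -840$ ($w = \left(-24 + \left(3 - 7\right)\right) 30 = \left(-24 - 4\right) 30 = \left(-28\right) 30 = -840$)
$\sqrt{\left(\left(5958 - 1005\right) - 1212\right) + w} = \sqrt{\left(\left(5958 - 1005\right) - 1212\right) - 840} = \sqrt{\left(4953 - 1212\right) - 840} = \sqrt{3741 - 840} = \sqrt{2901}$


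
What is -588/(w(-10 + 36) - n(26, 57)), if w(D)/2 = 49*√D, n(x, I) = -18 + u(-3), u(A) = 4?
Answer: 42/1273 - 294*√26/1273 ≈ -1.1446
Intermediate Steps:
n(x, I) = -14 (n(x, I) = -18 + 4 = -14)
w(D) = 98*√D (w(D) = 2*(49*√D) = 98*√D)
-588/(w(-10 + 36) - n(26, 57)) = -588/(98*√(-10 + 36) - 1*(-14)) = -588/(98*√26 + 14) = -588/(14 + 98*√26)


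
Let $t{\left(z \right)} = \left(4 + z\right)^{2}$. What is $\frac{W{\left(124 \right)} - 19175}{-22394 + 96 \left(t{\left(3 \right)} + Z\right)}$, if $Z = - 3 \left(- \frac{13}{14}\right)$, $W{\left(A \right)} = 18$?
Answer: $\frac{134099}{121958} \approx 1.0996$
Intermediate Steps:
$Z = \frac{39}{14}$ ($Z = - 3 \left(\left(-13\right) \frac{1}{14}\right) = \left(-3\right) \left(- \frac{13}{14}\right) = \frac{39}{14} \approx 2.7857$)
$\frac{W{\left(124 \right)} - 19175}{-22394 + 96 \left(t{\left(3 \right)} + Z\right)} = \frac{18 - 19175}{-22394 + 96 \left(\left(4 + 3\right)^{2} + \frac{39}{14}\right)} = - \frac{19157}{-22394 + 96 \left(7^{2} + \frac{39}{14}\right)} = - \frac{19157}{-22394 + 96 \left(49 + \frac{39}{14}\right)} = - \frac{19157}{-22394 + 96 \cdot \frac{725}{14}} = - \frac{19157}{-22394 + \frac{34800}{7}} = - \frac{19157}{- \frac{121958}{7}} = \left(-19157\right) \left(- \frac{7}{121958}\right) = \frac{134099}{121958}$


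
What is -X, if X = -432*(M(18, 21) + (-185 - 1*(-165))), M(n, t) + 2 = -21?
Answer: -18576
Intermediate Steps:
M(n, t) = -23 (M(n, t) = -2 - 21 = -23)
X = 18576 (X = -432*(-23 + (-185 - 1*(-165))) = -432*(-23 + (-185 + 165)) = -432*(-23 - 20) = -432*(-43) = 18576)
-X = -1*18576 = -18576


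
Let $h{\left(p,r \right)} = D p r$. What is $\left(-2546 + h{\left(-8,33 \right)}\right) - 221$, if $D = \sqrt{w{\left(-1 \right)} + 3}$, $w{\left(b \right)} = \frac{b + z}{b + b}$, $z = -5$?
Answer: $-2767 - 264 \sqrt{6} \approx -3413.7$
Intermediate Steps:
$w{\left(b \right)} = \frac{-5 + b}{2 b}$ ($w{\left(b \right)} = \frac{b - 5}{b + b} = \frac{-5 + b}{2 b}$)
$D = \sqrt{6}$ ($D = \sqrt{\frac{-5 - 1}{2 \left(-1\right)} + 3} = \sqrt{\frac{1}{2} \left(-1\right) \left(-6\right) + 3} = \sqrt{3 + 3} = \sqrt{6} \approx 2.4495$)
$h{\left(p,r \right)} = p r \sqrt{6}$ ($h{\left(p,r \right)} = \sqrt{6} p r = p r \sqrt{6}$)
$\left(-2546 + h{\left(-8,33 \right)}\right) - 221 = \left(-2546 - 264 \sqrt{6}\right) - 221 = -2767 - 264 \sqrt{6}$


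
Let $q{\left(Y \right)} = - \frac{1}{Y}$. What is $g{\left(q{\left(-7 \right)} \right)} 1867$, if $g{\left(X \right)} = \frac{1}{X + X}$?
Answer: $\frac{13069}{2} \approx 6534.5$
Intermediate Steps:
$g{\left(X \right)} = \frac{1}{2 X}$
$g{\left(q{\left(-7 \right)} \right)} 1867 = \frac{1}{2 \left(- \frac{1}{-7}\right)} 1867 = \frac{1}{2 \left(\left(-1\right) \left(- \frac{1}{7}\right)\right)} 1867 = \frac{\frac{1}{\frac{1}{7}}}{2} \cdot 1867 = \frac{1}{2} \cdot 7 \cdot 1867 = \frac{7}{2} \cdot 1867 = \frac{13069}{2}$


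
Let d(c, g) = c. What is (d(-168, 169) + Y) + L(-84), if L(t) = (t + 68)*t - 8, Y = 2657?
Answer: 3825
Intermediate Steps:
L(t) = -8 + t*(68 + t) (L(t) = (68 + t)*t - 8 = t*(68 + t) - 8 = -8 + t*(68 + t))
(d(-168, 169) + Y) + L(-84) = (-168 + 2657) + (-8 + (-84)² + 68*(-84)) = 2489 + (-8 + 7056 - 5712) = 2489 + 1336 = 3825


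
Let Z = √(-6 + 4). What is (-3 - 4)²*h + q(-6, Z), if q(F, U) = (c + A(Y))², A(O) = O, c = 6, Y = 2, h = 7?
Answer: 407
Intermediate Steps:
Z = I*√2 (Z = √(-2) = I*√2 ≈ 1.4142*I)
q(F, U) = 64 (q(F, U) = (6 + 2)² = 8² = 64)
(-3 - 4)²*h + q(-6, Z) = (-3 - 4)²*7 + 64 = (-7)²*7 + 64 = 49*7 + 64 = 343 + 64 = 407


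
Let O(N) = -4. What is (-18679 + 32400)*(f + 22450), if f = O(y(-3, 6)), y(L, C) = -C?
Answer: 307981566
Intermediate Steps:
f = -4
(-18679 + 32400)*(f + 22450) = (-18679 + 32400)*(-4 + 22450) = 13721*22446 = 307981566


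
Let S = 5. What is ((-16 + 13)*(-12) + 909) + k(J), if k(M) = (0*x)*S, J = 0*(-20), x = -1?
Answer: 945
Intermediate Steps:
J = 0
k(M) = 0 (k(M) = (0*(-1))*5 = 0*5 = 0)
((-16 + 13)*(-12) + 909) + k(J) = ((-16 + 13)*(-12) + 909) + 0 = (-3*(-12) + 909) + 0 = (36 + 909) + 0 = 945 + 0 = 945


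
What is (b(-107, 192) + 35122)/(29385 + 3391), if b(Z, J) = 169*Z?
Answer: 17039/32776 ≈ 0.51986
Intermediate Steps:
(b(-107, 192) + 35122)/(29385 + 3391) = (169*(-107) + 35122)/(29385 + 3391) = (-18083 + 35122)/32776 = 17039*(1/32776) = 17039/32776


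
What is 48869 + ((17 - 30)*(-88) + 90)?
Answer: 50103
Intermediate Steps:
48869 + ((17 - 30)*(-88) + 90) = 48869 + (-13*(-88) + 90) = 48869 + (1144 + 90) = 48869 + 1234 = 50103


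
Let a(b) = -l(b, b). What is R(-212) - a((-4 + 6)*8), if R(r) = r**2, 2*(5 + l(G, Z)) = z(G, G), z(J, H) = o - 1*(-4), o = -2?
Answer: 44940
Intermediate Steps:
z(J, H) = 2 (z(J, H) = -2 - 1*(-4) = -2 + 4 = 2)
l(G, Z) = -4 (l(G, Z) = -5 + (1/2)*2 = -5 + 1 = -4)
a(b) = 4 (a(b) = -1*(-4) = 4)
R(-212) - a((-4 + 6)*8) = (-212)**2 - 1*4 = 44944 - 4 = 44940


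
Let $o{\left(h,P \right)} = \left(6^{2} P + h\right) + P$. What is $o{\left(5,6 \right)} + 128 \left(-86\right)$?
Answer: $-10781$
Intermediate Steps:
$o{\left(h,P \right)} = h + 37 P$ ($o{\left(h,P \right)} = \left(36 P + h\right) + P = \left(h + 36 P\right) + P = h + 37 P$)
$o{\left(5,6 \right)} + 128 \left(-86\right) = \left(5 + 37 \cdot 6\right) + 128 \left(-86\right) = \left(5 + 222\right) - 11008 = 227 - 11008 = -10781$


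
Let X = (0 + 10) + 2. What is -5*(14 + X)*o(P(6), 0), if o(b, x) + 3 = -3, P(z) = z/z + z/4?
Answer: 780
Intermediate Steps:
P(z) = 1 + z/4 (P(z) = 1 + z*(1/4) = 1 + z/4)
o(b, x) = -6 (o(b, x) = -3 - 3 = -6)
X = 12 (X = 10 + 2 = 12)
-5*(14 + X)*o(P(6), 0) = -5*(14 + 12)*(-6) = -130*(-6) = -5*(-156) = 780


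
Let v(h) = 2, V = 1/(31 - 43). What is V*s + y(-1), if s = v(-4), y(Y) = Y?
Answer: -7/6 ≈ -1.1667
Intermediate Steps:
V = -1/12 (V = 1/(-12) = -1/12 ≈ -0.083333)
s = 2
V*s + y(-1) = -1/12*2 - 1 = -⅙ - 1 = -7/6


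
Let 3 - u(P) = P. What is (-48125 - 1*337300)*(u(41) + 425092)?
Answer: -163826437950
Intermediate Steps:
u(P) = 3 - P
(-48125 - 1*337300)*(u(41) + 425092) = (-48125 - 1*337300)*((3 - 1*41) + 425092) = (-48125 - 337300)*((3 - 41) + 425092) = -385425*(-38 + 425092) = -385425*425054 = -163826437950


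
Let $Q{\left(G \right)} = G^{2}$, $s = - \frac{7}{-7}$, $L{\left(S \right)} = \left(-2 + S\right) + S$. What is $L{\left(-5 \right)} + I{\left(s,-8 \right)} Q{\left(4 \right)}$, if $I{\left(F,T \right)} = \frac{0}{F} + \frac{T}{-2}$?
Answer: $52$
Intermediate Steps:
$L{\left(S \right)} = -2 + 2 S$
$s = 1$ ($s = \left(-7\right) \left(- \frac{1}{7}\right) = 1$)
$I{\left(F,T \right)} = - \frac{T}{2}$ ($I{\left(F,T \right)} = 0 + T \left(- \frac{1}{2}\right) = 0 - \frac{T}{2} = - \frac{T}{2}$)
$L{\left(-5 \right)} + I{\left(s,-8 \right)} Q{\left(4 \right)} = \left(-2 + 2 \left(-5\right)\right) + \left(- \frac{1}{2}\right) \left(-8\right) 4^{2} = \left(-2 - 10\right) + 4 \cdot 16 = -12 + 64 = 52$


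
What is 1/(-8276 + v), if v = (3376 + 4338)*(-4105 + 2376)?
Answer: -1/13345782 ≈ -7.4930e-8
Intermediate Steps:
v = -13337506 (v = 7714*(-1729) = -13337506)
1/(-8276 + v) = 1/(-8276 - 13337506) = 1/(-13345782) = -1/13345782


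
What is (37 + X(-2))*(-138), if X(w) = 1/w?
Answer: -5037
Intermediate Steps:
(37 + X(-2))*(-138) = (37 + 1/(-2))*(-138) = (37 - 1/2)*(-138) = (73/2)*(-138) = -5037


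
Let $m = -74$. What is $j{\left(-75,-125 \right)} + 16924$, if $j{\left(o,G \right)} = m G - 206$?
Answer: $25968$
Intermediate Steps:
$j{\left(o,G \right)} = -206 - 74 G$ ($j{\left(o,G \right)} = - 74 G - 206 = -206 - 74 G$)
$j{\left(-75,-125 \right)} + 16924 = \left(-206 - -9250\right) + 16924 = \left(-206 + 9250\right) + 16924 = 9044 + 16924 = 25968$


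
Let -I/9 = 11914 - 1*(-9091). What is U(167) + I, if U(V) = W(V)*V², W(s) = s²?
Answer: 777607276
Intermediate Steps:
I = -189045 (I = -9*(11914 - 1*(-9091)) = -9*(11914 + 9091) = -9*21005 = -189045)
U(V) = V⁴ (U(V) = V²*V² = V⁴)
U(167) + I = 167⁴ - 189045 = 777796321 - 189045 = 777607276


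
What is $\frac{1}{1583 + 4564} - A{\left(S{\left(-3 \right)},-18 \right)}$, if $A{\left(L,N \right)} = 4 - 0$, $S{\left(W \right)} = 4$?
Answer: $- \frac{24587}{6147} \approx -3.9998$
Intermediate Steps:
$A{\left(L,N \right)} = 4$ ($A{\left(L,N \right)} = 4 + 0 = 4$)
$\frac{1}{1583 + 4564} - A{\left(S{\left(-3 \right)},-18 \right)} = \frac{1}{1583 + 4564} - 4 = \frac{1}{6147} - 4 = - \frac{24587}{6147}$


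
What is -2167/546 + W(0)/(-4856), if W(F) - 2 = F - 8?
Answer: -2629919/662844 ≈ -3.9676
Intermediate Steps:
W(F) = -6 + F (W(F) = 2 + (F - 8) = 2 + (-8 + F) = -6 + F)
-2167/546 + W(0)/(-4856) = -2167/546 + (-6 + 0)/(-4856) = -2167*1/546 - 6*(-1/4856) = -2167/546 + 3/2428 = -2629919/662844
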